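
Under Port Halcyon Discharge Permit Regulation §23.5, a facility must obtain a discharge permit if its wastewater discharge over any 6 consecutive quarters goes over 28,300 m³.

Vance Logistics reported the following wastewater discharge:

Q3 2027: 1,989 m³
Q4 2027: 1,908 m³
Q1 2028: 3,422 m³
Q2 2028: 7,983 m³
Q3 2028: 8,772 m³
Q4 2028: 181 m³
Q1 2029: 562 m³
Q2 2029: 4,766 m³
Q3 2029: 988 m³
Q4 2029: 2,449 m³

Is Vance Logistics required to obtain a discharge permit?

Q3 2027–Q4 2028: 1,989 m³ + 1,908 m³ + 3,422 m³ + 7,983 m³ + 8,772 m³ + 181 m³ = 24,255 m³ (under)
Q4 2027–Q1 2029: 1,908 m³ + 3,422 m³ + 7,983 m³ + 8,772 m³ + 181 m³ + 562 m³ = 22,828 m³ (under)
Q1 2028–Q2 2029: 3,422 m³ + 7,983 m³ + 8,772 m³ + 181 m³ + 562 m³ + 4,766 m³ = 25,686 m³ (under)
Q2 2028–Q3 2029: 7,983 m³ + 8,772 m³ + 181 m³ + 562 m³ + 4,766 m³ + 988 m³ = 23,252 m³ (under)
Q3 2028–Q4 2029: 8,772 m³ + 181 m³ + 562 m³ + 4,766 m³ + 988 m³ + 2,449 m³ = 17,718 m³ (under)
No window exceeds 28,300 m³.

No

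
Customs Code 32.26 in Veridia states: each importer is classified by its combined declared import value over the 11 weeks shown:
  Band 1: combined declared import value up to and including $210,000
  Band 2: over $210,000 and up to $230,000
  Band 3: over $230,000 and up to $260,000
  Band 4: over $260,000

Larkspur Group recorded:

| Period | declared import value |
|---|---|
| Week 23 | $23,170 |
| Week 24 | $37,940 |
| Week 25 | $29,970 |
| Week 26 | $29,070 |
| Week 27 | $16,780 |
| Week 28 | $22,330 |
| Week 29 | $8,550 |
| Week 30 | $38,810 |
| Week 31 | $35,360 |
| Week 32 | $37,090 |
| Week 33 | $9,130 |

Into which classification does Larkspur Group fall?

Band 4

Combined declared import value: $23,170 + $37,940 + $29,970 + $29,070 + $16,780 + $22,330 + $8,550 + $38,810 + $35,360 + $37,090 + $9,130 = $288,200.
$288,200 > $260,000, so Band 4 applies.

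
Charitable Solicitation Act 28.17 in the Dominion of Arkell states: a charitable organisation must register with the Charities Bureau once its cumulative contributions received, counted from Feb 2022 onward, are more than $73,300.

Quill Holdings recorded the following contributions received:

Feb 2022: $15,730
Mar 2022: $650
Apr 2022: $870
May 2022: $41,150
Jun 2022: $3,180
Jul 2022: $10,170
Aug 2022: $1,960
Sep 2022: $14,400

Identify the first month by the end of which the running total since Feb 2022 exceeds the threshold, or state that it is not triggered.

Aug 2022

Through Feb 2022: $15,730
Through Mar 2022: $16,380
Through Apr 2022: $17,250
Through May 2022: $58,400
Through Jun 2022: $61,580
Through Jul 2022: $71,750
Through Aug 2022: $73,710 ← exceeds threshold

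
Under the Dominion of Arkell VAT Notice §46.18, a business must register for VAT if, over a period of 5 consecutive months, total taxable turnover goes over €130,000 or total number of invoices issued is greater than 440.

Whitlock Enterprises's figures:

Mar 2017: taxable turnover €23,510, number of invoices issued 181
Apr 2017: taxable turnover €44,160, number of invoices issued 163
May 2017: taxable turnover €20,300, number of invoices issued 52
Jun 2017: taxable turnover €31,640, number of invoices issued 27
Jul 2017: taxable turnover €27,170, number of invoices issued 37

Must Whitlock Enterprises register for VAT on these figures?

Total taxable turnover: €23,510 + €44,160 + €20,300 + €31,640 + €27,170 = €146,780 (> €130,000).
Total number of invoices issued: 181 + 163 + 52 + 27 + 37 = 460 (> 440).
The test is 'or': at least one threshold is exceeded.

Yes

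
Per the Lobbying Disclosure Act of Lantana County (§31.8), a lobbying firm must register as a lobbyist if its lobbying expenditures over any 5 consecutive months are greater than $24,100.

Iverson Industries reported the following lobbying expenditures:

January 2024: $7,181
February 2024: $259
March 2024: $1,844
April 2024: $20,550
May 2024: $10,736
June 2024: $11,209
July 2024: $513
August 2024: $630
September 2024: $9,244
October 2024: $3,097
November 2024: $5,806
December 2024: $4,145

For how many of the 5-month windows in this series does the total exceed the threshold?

January 2024–May 2024: $7,181 + $259 + $1,844 + $20,550 + $10,736 = $40,570 (over)
February 2024–June 2024: $259 + $1,844 + $20,550 + $10,736 + $11,209 = $44,598 (over)
March 2024–July 2024: $1,844 + $20,550 + $10,736 + $11,209 + $513 = $44,852 (over)
April 2024–August 2024: $20,550 + $10,736 + $11,209 + $513 + $630 = $43,638 (over)
May 2024–September 2024: $10,736 + $11,209 + $513 + $630 + $9,244 = $32,332 (over)
June 2024–October 2024: $11,209 + $513 + $630 + $9,244 + $3,097 = $24,693 (over)
July 2024–November 2024: $513 + $630 + $9,244 + $3,097 + $5,806 = $19,290 (under)
August 2024–December 2024: $630 + $9,244 + $3,097 + $5,806 + $4,145 = $22,922 (under)
6 windows exceed the threshold.

6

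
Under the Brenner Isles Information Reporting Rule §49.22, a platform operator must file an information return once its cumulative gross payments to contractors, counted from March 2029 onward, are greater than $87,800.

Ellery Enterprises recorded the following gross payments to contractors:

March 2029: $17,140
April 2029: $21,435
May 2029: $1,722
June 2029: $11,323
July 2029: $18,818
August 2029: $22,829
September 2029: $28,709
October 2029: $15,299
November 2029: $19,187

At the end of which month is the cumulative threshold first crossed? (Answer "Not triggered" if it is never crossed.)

August 2029

Through March 2029: $17,140
Through April 2029: $38,575
Through May 2029: $40,297
Through June 2029: $51,620
Through July 2029: $70,438
Through August 2029: $93,267 ← exceeds threshold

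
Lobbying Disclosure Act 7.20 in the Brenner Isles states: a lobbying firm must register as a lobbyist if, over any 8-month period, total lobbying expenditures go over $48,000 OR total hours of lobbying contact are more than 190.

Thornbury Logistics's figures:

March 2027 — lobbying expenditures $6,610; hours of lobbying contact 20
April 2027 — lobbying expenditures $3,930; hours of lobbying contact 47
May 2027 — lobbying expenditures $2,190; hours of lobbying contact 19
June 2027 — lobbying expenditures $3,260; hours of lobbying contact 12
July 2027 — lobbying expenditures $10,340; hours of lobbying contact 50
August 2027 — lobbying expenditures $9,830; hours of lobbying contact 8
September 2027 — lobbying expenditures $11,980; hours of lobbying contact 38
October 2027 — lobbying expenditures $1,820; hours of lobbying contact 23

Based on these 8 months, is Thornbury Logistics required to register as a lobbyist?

Yes

Total lobbying expenditures: $6,610 + $3,930 + $2,190 + $3,260 + $10,340 + $9,830 + $11,980 + $1,820 = $49,960 (> $48,000).
Total hours of lobbying contact: 20 + 47 + 19 + 12 + 50 + 8 + 38 + 23 = 217 (> 190).
The test is 'or': at least one threshold is exceeded.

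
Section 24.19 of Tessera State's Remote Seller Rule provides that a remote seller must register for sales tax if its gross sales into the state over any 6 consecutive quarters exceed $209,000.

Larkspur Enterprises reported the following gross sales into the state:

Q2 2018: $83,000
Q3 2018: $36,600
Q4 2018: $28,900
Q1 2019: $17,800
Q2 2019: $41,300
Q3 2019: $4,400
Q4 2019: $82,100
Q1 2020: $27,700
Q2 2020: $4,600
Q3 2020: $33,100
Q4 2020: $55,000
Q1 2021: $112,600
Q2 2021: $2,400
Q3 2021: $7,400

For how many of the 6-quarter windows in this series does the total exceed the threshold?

Q2 2018–Q3 2019: $83,000 + $36,600 + $28,900 + $17,800 + $41,300 + $4,400 = $212,000 (over)
Q3 2018–Q4 2019: $36,600 + $28,900 + $17,800 + $41,300 + $4,400 + $82,100 = $211,100 (over)
Q4 2018–Q1 2020: $28,900 + $17,800 + $41,300 + $4,400 + $82,100 + $27,700 = $202,200 (under)
Q1 2019–Q2 2020: $17,800 + $41,300 + $4,400 + $82,100 + $27,700 + $4,600 = $177,900 (under)
Q2 2019–Q3 2020: $41,300 + $4,400 + $82,100 + $27,700 + $4,600 + $33,100 = $193,200 (under)
Q3 2019–Q4 2020: $4,400 + $82,100 + $27,700 + $4,600 + $33,100 + $55,000 = $206,900 (under)
Q4 2019–Q1 2021: $82,100 + $27,700 + $4,600 + $33,100 + $55,000 + $112,600 = $315,100 (over)
Q1 2020–Q2 2021: $27,700 + $4,600 + $33,100 + $55,000 + $112,600 + $2,400 = $235,400 (over)
Q2 2020–Q3 2021: $4,600 + $33,100 + $55,000 + $112,600 + $2,400 + $7,400 = $215,100 (over)
5 windows exceed the threshold.

5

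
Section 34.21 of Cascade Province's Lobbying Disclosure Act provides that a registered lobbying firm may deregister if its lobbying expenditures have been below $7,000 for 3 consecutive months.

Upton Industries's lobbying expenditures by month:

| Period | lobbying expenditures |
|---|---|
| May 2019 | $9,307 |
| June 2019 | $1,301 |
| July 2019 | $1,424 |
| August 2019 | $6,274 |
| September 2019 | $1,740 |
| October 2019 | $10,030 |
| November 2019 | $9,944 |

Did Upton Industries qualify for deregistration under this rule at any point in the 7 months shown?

Yes

Months below $7,000: June 2019, July 2019, August 2019, September 2019.
Longest run of consecutive months below the threshold: 4.
4 ≥ 3, so Upton Industries became eligible.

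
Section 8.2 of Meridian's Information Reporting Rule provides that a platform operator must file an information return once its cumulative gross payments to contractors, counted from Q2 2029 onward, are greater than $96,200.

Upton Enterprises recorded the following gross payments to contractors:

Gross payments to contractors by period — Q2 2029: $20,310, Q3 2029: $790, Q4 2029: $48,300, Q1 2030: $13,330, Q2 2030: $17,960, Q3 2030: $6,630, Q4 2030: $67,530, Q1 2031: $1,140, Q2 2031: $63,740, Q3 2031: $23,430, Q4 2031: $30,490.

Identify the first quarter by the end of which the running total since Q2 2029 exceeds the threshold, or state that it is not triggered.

Through Q2 2029: $20,310
Through Q3 2029: $21,100
Through Q4 2029: $69,400
Through Q1 2030: $82,730
Through Q2 2030: $100,690 ← exceeds threshold

Q2 2030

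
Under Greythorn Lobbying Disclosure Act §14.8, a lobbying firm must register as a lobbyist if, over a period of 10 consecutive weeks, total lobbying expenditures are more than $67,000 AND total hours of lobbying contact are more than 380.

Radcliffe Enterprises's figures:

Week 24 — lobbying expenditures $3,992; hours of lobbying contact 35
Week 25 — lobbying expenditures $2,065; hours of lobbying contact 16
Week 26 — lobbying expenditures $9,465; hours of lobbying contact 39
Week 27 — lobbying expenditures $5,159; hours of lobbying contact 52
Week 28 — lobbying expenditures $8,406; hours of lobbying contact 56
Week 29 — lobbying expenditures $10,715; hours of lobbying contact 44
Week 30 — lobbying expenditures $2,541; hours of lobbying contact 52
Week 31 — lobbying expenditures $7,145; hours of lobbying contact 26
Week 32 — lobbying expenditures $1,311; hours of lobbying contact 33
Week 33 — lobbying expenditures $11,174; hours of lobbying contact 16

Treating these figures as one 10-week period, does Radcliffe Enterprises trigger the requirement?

No

Total lobbying expenditures: $3,992 + $2,065 + $9,465 + $5,159 + $8,406 + $10,715 + $2,541 + $7,145 + $1,311 + $11,174 = $61,973 (≤ $67,000).
Total hours of lobbying contact: 35 + 16 + 39 + 52 + 56 + 44 + 52 + 26 + 33 + 16 = 369 (≤ 380).
The test is 'and': the rule requires both, and at least one is not exceeded.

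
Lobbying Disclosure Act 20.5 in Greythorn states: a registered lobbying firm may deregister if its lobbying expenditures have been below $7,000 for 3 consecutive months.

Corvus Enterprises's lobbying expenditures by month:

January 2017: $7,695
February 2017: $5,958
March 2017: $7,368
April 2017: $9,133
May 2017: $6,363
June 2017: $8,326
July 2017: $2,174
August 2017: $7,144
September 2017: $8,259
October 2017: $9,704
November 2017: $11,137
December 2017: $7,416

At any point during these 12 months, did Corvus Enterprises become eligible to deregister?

No

Months below $7,000: February 2017, May 2017, July 2017.
Longest run of consecutive months below the threshold: 1.
1 < 3, so Corvus Enterprises never became eligible.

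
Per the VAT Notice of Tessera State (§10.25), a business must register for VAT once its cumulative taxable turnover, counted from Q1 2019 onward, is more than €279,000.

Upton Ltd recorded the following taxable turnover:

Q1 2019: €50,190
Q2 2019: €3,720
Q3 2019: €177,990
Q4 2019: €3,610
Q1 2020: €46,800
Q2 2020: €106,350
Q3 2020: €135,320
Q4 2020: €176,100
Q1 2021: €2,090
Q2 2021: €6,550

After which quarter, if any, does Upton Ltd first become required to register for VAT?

Q1 2020

Through Q1 2019: €50,190
Through Q2 2019: €53,910
Through Q3 2019: €231,900
Through Q4 2019: €235,510
Through Q1 2020: €282,310 ← exceeds threshold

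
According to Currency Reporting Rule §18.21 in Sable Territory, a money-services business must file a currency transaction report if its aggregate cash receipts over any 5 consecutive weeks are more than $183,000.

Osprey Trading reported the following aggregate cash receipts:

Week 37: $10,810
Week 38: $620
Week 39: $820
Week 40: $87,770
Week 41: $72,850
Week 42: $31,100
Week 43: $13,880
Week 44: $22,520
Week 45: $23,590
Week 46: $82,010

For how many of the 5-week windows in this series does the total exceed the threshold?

3

Week 37–Week 41: $10,810 + $620 + $820 + $87,770 + $72,850 = $172,870 (under)
Week 38–Week 42: $620 + $820 + $87,770 + $72,850 + $31,100 = $193,160 (over)
Week 39–Week 43: $820 + $87,770 + $72,850 + $31,100 + $13,880 = $206,420 (over)
Week 40–Week 44: $87,770 + $72,850 + $31,100 + $13,880 + $22,520 = $228,120 (over)
Week 41–Week 45: $72,850 + $31,100 + $13,880 + $22,520 + $23,590 = $163,940 (under)
Week 42–Week 46: $31,100 + $13,880 + $22,520 + $23,590 + $82,010 = $173,100 (under)
3 windows exceed the threshold.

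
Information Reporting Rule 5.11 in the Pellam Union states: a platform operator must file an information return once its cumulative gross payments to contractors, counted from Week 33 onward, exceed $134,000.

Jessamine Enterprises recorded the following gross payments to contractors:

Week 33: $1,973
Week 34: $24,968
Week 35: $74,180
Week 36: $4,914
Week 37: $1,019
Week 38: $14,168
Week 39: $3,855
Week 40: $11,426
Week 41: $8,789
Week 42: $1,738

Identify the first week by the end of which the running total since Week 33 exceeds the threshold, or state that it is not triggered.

Week 40

Through Week 33: $1,973
Through Week 34: $26,941
Through Week 35: $101,121
Through Week 36: $106,035
Through Week 37: $107,054
Through Week 38: $121,222
Through Week 39: $125,077
Through Week 40: $136,503 ← exceeds threshold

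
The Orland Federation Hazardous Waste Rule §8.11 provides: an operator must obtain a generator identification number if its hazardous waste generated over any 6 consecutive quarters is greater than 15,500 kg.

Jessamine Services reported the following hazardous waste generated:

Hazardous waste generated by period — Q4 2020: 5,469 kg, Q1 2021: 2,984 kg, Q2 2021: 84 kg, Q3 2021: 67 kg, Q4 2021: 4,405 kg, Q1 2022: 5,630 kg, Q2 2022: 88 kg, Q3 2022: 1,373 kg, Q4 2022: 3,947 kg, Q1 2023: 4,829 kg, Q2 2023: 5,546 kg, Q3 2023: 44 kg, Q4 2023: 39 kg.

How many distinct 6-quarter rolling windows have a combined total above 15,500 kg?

Q4 2020–Q1 2022: 5,469 kg + 2,984 kg + 84 kg + 67 kg + 4,405 kg + 5,630 kg = 18,639 kg (over)
Q1 2021–Q2 2022: 2,984 kg + 84 kg + 67 kg + 4,405 kg + 5,630 kg + 88 kg = 13,258 kg (under)
Q2 2021–Q3 2022: 84 kg + 67 kg + 4,405 kg + 5,630 kg + 88 kg + 1,373 kg = 11,647 kg (under)
Q3 2021–Q4 2022: 67 kg + 4,405 kg + 5,630 kg + 88 kg + 1,373 kg + 3,947 kg = 15,510 kg (over)
Q4 2021–Q1 2023: 4,405 kg + 5,630 kg + 88 kg + 1,373 kg + 3,947 kg + 4,829 kg = 20,272 kg (over)
Q1 2022–Q2 2023: 5,630 kg + 88 kg + 1,373 kg + 3,947 kg + 4,829 kg + 5,546 kg = 21,413 kg (over)
Q2 2022–Q3 2023: 88 kg + 1,373 kg + 3,947 kg + 4,829 kg + 5,546 kg + 44 kg = 15,827 kg (over)
Q3 2022–Q4 2023: 1,373 kg + 3,947 kg + 4,829 kg + 5,546 kg + 44 kg + 39 kg = 15,778 kg (over)
6 windows exceed the threshold.

6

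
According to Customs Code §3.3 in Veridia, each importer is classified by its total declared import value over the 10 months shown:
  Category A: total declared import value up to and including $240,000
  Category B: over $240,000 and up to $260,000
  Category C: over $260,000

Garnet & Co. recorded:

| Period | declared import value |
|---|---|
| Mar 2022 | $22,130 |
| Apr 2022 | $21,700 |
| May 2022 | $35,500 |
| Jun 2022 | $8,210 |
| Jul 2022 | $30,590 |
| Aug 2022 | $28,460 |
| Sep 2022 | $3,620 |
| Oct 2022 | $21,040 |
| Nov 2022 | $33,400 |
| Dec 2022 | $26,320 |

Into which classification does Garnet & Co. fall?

Total declared import value: $22,130 + $21,700 + $35,500 + $8,210 + $30,590 + $28,460 + $3,620 + $21,040 + $33,400 + $26,320 = $230,970.
$230,970 ≤ $240,000, so Category A applies.

Category A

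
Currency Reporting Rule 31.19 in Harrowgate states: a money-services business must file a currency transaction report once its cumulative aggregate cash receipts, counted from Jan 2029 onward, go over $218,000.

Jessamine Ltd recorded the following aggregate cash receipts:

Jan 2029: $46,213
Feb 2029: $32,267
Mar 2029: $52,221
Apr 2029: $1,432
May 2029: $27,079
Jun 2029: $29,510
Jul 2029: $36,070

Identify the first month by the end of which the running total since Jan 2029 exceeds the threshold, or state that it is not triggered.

Through Jan 2029: $46,213
Through Feb 2029: $78,480
Through Mar 2029: $130,701
Through Apr 2029: $132,133
Through May 2029: $159,212
Through Jun 2029: $188,722
Through Jul 2029: $224,792 ← exceeds threshold

Jul 2029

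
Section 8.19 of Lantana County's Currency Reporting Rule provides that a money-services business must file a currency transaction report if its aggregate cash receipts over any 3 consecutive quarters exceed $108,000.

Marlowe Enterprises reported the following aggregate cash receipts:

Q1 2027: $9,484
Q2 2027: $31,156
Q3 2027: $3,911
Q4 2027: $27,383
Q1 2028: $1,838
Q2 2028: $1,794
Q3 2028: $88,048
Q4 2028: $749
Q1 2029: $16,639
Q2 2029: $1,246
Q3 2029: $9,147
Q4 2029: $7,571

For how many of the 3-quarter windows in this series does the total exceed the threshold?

Q1 2027–Q3 2027: $9,484 + $31,156 + $3,911 = $44,551 (under)
Q2 2027–Q4 2027: $31,156 + $3,911 + $27,383 = $62,450 (under)
Q3 2027–Q1 2028: $3,911 + $27,383 + $1,838 = $33,132 (under)
Q4 2027–Q2 2028: $27,383 + $1,838 + $1,794 = $31,015 (under)
Q1 2028–Q3 2028: $1,838 + $1,794 + $88,048 = $91,680 (under)
Q2 2028–Q4 2028: $1,794 + $88,048 + $749 = $90,591 (under)
Q3 2028–Q1 2029: $88,048 + $749 + $16,639 = $105,436 (under)
Q4 2028–Q2 2029: $749 + $16,639 + $1,246 = $18,634 (under)
Q1 2029–Q3 2029: $16,639 + $1,246 + $9,147 = $27,032 (under)
Q2 2029–Q4 2029: $1,246 + $9,147 + $7,571 = $17,964 (under)
0 windows exceed the threshold.

0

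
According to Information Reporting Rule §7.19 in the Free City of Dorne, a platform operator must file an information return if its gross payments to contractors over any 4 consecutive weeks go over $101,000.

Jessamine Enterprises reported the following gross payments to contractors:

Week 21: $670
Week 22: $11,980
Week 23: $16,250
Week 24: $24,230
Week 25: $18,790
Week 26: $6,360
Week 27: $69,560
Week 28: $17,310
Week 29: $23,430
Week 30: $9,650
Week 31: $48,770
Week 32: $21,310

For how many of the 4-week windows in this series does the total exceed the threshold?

Week 21–Week 24: $670 + $11,980 + $16,250 + $24,230 = $53,130 (under)
Week 22–Week 25: $11,980 + $16,250 + $24,230 + $18,790 = $71,250 (under)
Week 23–Week 26: $16,250 + $24,230 + $18,790 + $6,360 = $65,630 (under)
Week 24–Week 27: $24,230 + $18,790 + $6,360 + $69,560 = $118,940 (over)
Week 25–Week 28: $18,790 + $6,360 + $69,560 + $17,310 = $112,020 (over)
Week 26–Week 29: $6,360 + $69,560 + $17,310 + $23,430 = $116,660 (over)
Week 27–Week 30: $69,560 + $17,310 + $23,430 + $9,650 = $119,950 (over)
Week 28–Week 31: $17,310 + $23,430 + $9,650 + $48,770 = $99,160 (under)
Week 29–Week 32: $23,430 + $9,650 + $48,770 + $21,310 = $103,160 (over)
5 windows exceed the threshold.

5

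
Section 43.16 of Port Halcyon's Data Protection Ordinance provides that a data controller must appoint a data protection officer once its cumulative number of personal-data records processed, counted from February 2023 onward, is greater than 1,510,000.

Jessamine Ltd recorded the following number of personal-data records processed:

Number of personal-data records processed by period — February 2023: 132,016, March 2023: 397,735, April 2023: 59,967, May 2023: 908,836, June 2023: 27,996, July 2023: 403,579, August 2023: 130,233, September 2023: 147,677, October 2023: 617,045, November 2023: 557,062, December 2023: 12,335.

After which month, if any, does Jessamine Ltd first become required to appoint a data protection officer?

Through February 2023: 132,016
Through March 2023: 529,751
Through April 2023: 589,718
Through May 2023: 1,498,554
Through June 2023: 1,526,550 ← exceeds threshold

June 2023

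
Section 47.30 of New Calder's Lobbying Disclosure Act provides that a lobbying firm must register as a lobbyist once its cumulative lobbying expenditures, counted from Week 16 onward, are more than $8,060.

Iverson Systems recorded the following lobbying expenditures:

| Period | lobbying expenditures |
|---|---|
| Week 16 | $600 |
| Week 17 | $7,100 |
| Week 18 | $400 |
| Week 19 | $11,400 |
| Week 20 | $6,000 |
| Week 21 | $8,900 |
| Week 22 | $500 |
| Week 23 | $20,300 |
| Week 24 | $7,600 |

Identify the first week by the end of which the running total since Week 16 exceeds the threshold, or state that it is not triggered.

Through Week 16: $600
Through Week 17: $7,700
Through Week 18: $8,100 ← exceeds threshold

Week 18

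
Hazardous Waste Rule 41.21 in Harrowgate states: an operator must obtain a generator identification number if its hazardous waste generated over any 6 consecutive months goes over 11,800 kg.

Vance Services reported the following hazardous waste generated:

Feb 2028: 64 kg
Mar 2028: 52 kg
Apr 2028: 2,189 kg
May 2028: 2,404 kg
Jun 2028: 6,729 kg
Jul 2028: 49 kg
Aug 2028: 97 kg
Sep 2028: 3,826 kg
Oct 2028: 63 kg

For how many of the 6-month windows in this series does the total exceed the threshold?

Feb 2028–Jul 2028: 64 kg + 52 kg + 2,189 kg + 2,404 kg + 6,729 kg + 49 kg = 11,487 kg (under)
Mar 2028–Aug 2028: 52 kg + 2,189 kg + 2,404 kg + 6,729 kg + 49 kg + 97 kg = 11,520 kg (under)
Apr 2028–Sep 2028: 2,189 kg + 2,404 kg + 6,729 kg + 49 kg + 97 kg + 3,826 kg = 15,294 kg (over)
May 2028–Oct 2028: 2,404 kg + 6,729 kg + 49 kg + 97 kg + 3,826 kg + 63 kg = 13,168 kg (over)
2 windows exceed the threshold.

2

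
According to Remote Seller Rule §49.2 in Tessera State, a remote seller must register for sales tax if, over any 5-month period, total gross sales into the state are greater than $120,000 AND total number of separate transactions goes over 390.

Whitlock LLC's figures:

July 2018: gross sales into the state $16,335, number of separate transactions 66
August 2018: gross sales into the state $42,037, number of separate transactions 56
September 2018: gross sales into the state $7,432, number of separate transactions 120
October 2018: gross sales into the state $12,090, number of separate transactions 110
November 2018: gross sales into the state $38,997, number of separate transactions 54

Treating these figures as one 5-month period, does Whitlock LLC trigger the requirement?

Total gross sales into the state: $16,335 + $42,037 + $7,432 + $12,090 + $38,997 = $116,891 (≤ $120,000).
Total number of separate transactions: 66 + 56 + 120 + 110 + 54 = 406 (> 390).
The test is 'and': the rule requires both, and at least one is not exceeded.

No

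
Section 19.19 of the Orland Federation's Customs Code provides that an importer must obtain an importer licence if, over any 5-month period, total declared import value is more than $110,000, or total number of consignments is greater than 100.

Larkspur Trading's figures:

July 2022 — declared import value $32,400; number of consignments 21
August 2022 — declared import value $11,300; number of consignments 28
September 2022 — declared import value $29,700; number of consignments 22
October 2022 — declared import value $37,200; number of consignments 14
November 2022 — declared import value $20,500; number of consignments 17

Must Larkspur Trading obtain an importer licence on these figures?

Total declared import value: $32,400 + $11,300 + $29,700 + $37,200 + $20,500 = $131,100 (> $110,000).
Total number of consignments: 21 + 28 + 22 + 14 + 17 = 102 (> 100).
The test is 'or': at least one threshold is exceeded.

Yes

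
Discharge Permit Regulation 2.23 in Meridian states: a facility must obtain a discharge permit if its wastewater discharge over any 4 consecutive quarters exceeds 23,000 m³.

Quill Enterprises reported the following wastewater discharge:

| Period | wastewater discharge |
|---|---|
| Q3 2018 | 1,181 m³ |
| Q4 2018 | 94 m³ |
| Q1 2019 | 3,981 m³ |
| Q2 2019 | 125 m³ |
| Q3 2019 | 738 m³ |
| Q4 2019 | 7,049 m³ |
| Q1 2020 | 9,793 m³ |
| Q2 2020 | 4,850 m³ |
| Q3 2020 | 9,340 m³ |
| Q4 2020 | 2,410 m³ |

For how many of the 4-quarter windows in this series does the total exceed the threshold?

Q3 2018–Q2 2019: 1,181 m³ + 94 m³ + 3,981 m³ + 125 m³ = 5,381 m³ (under)
Q4 2018–Q3 2019: 94 m³ + 3,981 m³ + 125 m³ + 738 m³ = 4,938 m³ (under)
Q1 2019–Q4 2019: 3,981 m³ + 125 m³ + 738 m³ + 7,049 m³ = 11,893 m³ (under)
Q2 2019–Q1 2020: 125 m³ + 738 m³ + 7,049 m³ + 9,793 m³ = 17,705 m³ (under)
Q3 2019–Q2 2020: 738 m³ + 7,049 m³ + 9,793 m³ + 4,850 m³ = 22,430 m³ (under)
Q4 2019–Q3 2020: 7,049 m³ + 9,793 m³ + 4,850 m³ + 9,340 m³ = 31,032 m³ (over)
Q1 2020–Q4 2020: 9,793 m³ + 4,850 m³ + 9,340 m³ + 2,410 m³ = 26,393 m³ (over)
2 windows exceed the threshold.

2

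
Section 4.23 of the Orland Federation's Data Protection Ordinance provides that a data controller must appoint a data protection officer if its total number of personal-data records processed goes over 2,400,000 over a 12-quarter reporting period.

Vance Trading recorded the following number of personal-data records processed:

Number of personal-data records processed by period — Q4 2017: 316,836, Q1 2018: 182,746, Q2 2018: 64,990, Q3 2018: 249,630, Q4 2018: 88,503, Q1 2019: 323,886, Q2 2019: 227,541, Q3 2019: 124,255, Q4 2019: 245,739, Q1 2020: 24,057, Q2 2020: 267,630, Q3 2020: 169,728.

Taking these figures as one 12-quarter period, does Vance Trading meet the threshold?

No

Total number of personal-data records processed: 316,836 + 182,746 + 64,990 + 249,630 + 88,503 + 323,886 + 227,541 + 124,255 + 245,739 + 24,057 + 267,630 + 169,728 = 2,285,541.
2,285,541 ≤ 2,400,000, so the threshold is not exceeded.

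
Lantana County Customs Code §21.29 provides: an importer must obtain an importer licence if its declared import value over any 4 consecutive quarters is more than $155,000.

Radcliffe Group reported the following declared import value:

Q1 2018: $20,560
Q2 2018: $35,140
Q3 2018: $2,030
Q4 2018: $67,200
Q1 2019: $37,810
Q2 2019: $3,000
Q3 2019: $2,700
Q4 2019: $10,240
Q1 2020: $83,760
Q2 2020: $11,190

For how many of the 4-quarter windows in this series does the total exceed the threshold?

0

Q1 2018–Q4 2018: $20,560 + $35,140 + $2,030 + $67,200 = $124,930 (under)
Q2 2018–Q1 2019: $35,140 + $2,030 + $67,200 + $37,810 = $142,180 (under)
Q3 2018–Q2 2019: $2,030 + $67,200 + $37,810 + $3,000 = $110,040 (under)
Q4 2018–Q3 2019: $67,200 + $37,810 + $3,000 + $2,700 = $110,710 (under)
Q1 2019–Q4 2019: $37,810 + $3,000 + $2,700 + $10,240 = $53,750 (under)
Q2 2019–Q1 2020: $3,000 + $2,700 + $10,240 + $83,760 = $99,700 (under)
Q3 2019–Q2 2020: $2,700 + $10,240 + $83,760 + $11,190 = $107,890 (under)
0 windows exceed the threshold.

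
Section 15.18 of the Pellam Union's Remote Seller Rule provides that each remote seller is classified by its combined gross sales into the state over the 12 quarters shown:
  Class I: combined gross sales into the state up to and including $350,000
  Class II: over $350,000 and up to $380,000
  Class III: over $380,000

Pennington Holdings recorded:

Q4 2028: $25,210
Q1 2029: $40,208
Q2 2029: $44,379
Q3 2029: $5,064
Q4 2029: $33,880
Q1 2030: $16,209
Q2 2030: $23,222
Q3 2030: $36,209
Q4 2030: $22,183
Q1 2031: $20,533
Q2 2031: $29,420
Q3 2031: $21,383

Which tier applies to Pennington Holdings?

Combined gross sales into the state: $25,210 + $40,208 + $44,379 + $5,064 + $33,880 + $16,209 + $23,222 + $36,209 + $22,183 + $20,533 + $29,420 + $21,383 = $317,900.
$317,900 ≤ $350,000, so Class I applies.

Class I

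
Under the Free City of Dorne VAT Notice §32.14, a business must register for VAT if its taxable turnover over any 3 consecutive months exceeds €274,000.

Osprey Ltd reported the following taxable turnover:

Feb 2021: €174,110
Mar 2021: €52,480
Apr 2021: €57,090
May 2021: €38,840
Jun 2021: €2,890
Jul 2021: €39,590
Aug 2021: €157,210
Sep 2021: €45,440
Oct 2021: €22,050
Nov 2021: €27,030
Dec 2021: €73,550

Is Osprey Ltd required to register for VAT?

Feb 2021–Apr 2021: €174,110 + €52,480 + €57,090 = €283,680 (over)
Mar 2021–May 2021: €52,480 + €57,090 + €38,840 = €148,410 (under)
Apr 2021–Jun 2021: €57,090 + €38,840 + €2,890 = €98,820 (under)
May 2021–Jul 2021: €38,840 + €2,890 + €39,590 = €81,320 (under)
Jun 2021–Aug 2021: €2,890 + €39,590 + €157,210 = €199,690 (under)
Jul 2021–Sep 2021: €39,590 + €157,210 + €45,440 = €242,240 (under)
Aug 2021–Oct 2021: €157,210 + €45,440 + €22,050 = €224,700 (under)
Sep 2021–Nov 2021: €45,440 + €22,050 + €27,030 = €94,520 (under)
Oct 2021–Dec 2021: €22,050 + €27,030 + €73,550 = €122,630 (under)
At least one window exceeds €274,000.

Yes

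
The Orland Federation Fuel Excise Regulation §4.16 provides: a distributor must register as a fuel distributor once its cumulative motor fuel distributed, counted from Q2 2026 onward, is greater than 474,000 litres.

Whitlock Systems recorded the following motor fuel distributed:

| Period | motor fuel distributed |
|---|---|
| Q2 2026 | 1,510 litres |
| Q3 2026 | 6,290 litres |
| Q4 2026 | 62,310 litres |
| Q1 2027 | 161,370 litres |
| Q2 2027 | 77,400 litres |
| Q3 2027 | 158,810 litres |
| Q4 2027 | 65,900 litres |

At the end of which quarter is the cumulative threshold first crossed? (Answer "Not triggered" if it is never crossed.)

Through Q2 2026: 1,510 litres
Through Q3 2026: 7,800 litres
Through Q4 2026: 70,110 litres
Through Q1 2027: 231,480 litres
Through Q2 2027: 308,880 litres
Through Q3 2027: 467,690 litres
Through Q4 2027: 533,590 litres ← exceeds threshold

Q4 2027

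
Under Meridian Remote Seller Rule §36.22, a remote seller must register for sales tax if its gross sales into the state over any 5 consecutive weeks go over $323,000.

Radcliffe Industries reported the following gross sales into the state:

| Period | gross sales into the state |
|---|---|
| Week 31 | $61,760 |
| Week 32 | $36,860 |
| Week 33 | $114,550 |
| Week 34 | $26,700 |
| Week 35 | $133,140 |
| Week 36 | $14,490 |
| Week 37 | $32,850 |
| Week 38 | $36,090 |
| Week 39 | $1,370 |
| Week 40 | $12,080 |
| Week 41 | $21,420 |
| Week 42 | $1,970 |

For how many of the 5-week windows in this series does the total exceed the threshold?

Week 31–Week 35: $61,760 + $36,860 + $114,550 + $26,700 + $133,140 = $373,010 (over)
Week 32–Week 36: $36,860 + $114,550 + $26,700 + $133,140 + $14,490 = $325,740 (over)
Week 33–Week 37: $114,550 + $26,700 + $133,140 + $14,490 + $32,850 = $321,730 (under)
Week 34–Week 38: $26,700 + $133,140 + $14,490 + $32,850 + $36,090 = $243,270 (under)
Week 35–Week 39: $133,140 + $14,490 + $32,850 + $36,090 + $1,370 = $217,940 (under)
Week 36–Week 40: $14,490 + $32,850 + $36,090 + $1,370 + $12,080 = $96,880 (under)
Week 37–Week 41: $32,850 + $36,090 + $1,370 + $12,080 + $21,420 = $103,810 (under)
Week 38–Week 42: $36,090 + $1,370 + $12,080 + $21,420 + $1,970 = $72,930 (under)
2 windows exceed the threshold.

2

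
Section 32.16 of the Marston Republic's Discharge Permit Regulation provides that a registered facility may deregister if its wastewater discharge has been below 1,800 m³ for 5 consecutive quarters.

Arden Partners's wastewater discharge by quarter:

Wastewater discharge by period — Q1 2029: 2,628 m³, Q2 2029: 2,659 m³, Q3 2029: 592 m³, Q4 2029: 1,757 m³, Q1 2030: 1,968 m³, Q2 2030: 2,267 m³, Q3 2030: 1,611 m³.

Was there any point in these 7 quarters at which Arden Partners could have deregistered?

No

Quarters below 1,800 m³: Q3 2029, Q4 2029, Q3 2030.
Longest run of consecutive quarters below the threshold: 2.
2 < 5, so Arden Partners never became eligible.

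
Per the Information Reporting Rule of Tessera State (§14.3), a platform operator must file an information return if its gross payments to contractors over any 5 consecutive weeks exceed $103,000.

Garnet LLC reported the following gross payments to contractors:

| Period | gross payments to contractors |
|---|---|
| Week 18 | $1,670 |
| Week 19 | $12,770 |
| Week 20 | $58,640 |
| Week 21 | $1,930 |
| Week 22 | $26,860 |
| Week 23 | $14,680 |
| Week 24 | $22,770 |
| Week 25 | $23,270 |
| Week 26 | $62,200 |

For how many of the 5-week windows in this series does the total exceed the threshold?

3

Week 18–Week 22: $1,670 + $12,770 + $58,640 + $1,930 + $26,860 = $101,870 (under)
Week 19–Week 23: $12,770 + $58,640 + $1,930 + $26,860 + $14,680 = $114,880 (over)
Week 20–Week 24: $58,640 + $1,930 + $26,860 + $14,680 + $22,770 = $124,880 (over)
Week 21–Week 25: $1,930 + $26,860 + $14,680 + $22,770 + $23,270 = $89,510 (under)
Week 22–Week 26: $26,860 + $14,680 + $22,770 + $23,270 + $62,200 = $149,780 (over)
3 windows exceed the threshold.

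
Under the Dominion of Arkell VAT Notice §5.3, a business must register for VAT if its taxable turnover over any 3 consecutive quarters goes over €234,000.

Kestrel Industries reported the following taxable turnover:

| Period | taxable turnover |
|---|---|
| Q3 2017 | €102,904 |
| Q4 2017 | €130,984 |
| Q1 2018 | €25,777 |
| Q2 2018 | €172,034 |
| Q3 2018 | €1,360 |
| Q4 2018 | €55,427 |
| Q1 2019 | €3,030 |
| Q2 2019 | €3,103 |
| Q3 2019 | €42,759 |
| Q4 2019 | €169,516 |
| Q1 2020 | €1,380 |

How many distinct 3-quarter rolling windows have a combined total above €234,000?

2

Q3 2017–Q1 2018: €102,904 + €130,984 + €25,777 = €259,665 (over)
Q4 2017–Q2 2018: €130,984 + €25,777 + €172,034 = €328,795 (over)
Q1 2018–Q3 2018: €25,777 + €172,034 + €1,360 = €199,171 (under)
Q2 2018–Q4 2018: €172,034 + €1,360 + €55,427 = €228,821 (under)
Q3 2018–Q1 2019: €1,360 + €55,427 + €3,030 = €59,817 (under)
Q4 2018–Q2 2019: €55,427 + €3,030 + €3,103 = €61,560 (under)
Q1 2019–Q3 2019: €3,030 + €3,103 + €42,759 = €48,892 (under)
Q2 2019–Q4 2019: €3,103 + €42,759 + €169,516 = €215,378 (under)
Q3 2019–Q1 2020: €42,759 + €169,516 + €1,380 = €213,655 (under)
2 windows exceed the threshold.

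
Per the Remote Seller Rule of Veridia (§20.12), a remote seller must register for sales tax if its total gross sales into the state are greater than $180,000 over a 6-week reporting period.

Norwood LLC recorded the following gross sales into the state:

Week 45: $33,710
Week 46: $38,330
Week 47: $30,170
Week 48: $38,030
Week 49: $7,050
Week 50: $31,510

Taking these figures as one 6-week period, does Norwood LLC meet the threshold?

No

Total gross sales into the state: $33,710 + $38,330 + $30,170 + $38,030 + $7,050 + $31,510 = $178,800.
$178,800 ≤ $180,000, so the threshold is not exceeded.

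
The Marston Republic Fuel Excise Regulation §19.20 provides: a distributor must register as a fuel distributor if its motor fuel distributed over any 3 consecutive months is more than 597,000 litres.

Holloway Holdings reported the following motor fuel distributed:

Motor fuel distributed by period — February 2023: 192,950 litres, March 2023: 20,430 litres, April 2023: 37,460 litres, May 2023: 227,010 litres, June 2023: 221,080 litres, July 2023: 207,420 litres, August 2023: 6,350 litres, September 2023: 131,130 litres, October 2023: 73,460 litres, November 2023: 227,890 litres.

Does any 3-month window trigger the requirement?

Yes

February 2023–April 2023: 192,950 litres + 20,430 litres + 37,460 litres = 250,840 litres (under)
March 2023–May 2023: 20,430 litres + 37,460 litres + 227,010 litres = 284,900 litres (under)
April 2023–June 2023: 37,460 litres + 227,010 litres + 221,080 litres = 485,550 litres (under)
May 2023–July 2023: 227,010 litres + 221,080 litres + 207,420 litres = 655,510 litres (over)
June 2023–August 2023: 221,080 litres + 207,420 litres + 6,350 litres = 434,850 litres (under)
July 2023–September 2023: 207,420 litres + 6,350 litres + 131,130 litres = 344,900 litres (under)
August 2023–October 2023: 6,350 litres + 131,130 litres + 73,460 litres = 210,940 litres (under)
September 2023–November 2023: 131,130 litres + 73,460 litres + 227,890 litres = 432,480 litres (under)
At least one window exceeds 597,000 litres.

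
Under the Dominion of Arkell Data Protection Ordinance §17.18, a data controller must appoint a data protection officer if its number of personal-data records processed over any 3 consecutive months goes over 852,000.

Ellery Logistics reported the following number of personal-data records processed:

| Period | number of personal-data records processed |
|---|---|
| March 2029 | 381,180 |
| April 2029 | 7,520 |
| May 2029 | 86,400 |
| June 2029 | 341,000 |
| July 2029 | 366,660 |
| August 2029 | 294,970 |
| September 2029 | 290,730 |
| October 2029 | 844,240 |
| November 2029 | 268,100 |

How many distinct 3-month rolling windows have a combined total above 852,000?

4

March 2029–May 2029: 381,180 + 7,520 + 86,400 = 475,100 (under)
April 2029–June 2029: 7,520 + 86,400 + 341,000 = 434,920 (under)
May 2029–July 2029: 86,400 + 341,000 + 366,660 = 794,060 (under)
June 2029–August 2029: 341,000 + 366,660 + 294,970 = 1,002,630 (over)
July 2029–September 2029: 366,660 + 294,970 + 290,730 = 952,360 (over)
August 2029–October 2029: 294,970 + 290,730 + 844,240 = 1,429,940 (over)
September 2029–November 2029: 290,730 + 844,240 + 268,100 = 1,403,070 (over)
4 windows exceed the threshold.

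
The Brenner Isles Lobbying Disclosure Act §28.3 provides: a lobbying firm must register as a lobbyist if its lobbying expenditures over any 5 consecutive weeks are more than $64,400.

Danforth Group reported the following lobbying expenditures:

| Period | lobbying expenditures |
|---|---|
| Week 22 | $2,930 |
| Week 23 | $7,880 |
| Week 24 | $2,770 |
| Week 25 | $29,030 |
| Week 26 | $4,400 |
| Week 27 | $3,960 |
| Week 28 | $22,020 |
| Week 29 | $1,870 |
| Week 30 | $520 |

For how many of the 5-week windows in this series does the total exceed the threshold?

0

Week 22–Week 26: $2,930 + $7,880 + $2,770 + $29,030 + $4,400 = $47,010 (under)
Week 23–Week 27: $7,880 + $2,770 + $29,030 + $4,400 + $3,960 = $48,040 (under)
Week 24–Week 28: $2,770 + $29,030 + $4,400 + $3,960 + $22,020 = $62,180 (under)
Week 25–Week 29: $29,030 + $4,400 + $3,960 + $22,020 + $1,870 = $61,280 (under)
Week 26–Week 30: $4,400 + $3,960 + $22,020 + $1,870 + $520 = $32,770 (under)
0 windows exceed the threshold.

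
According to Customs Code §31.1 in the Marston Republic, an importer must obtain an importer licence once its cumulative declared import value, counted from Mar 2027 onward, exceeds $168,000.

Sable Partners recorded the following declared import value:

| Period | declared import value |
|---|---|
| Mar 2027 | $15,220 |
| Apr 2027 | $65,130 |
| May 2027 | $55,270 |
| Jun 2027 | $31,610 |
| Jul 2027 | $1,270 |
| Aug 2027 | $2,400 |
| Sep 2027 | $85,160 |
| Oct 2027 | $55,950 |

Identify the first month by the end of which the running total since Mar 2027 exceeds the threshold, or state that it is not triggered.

Jul 2027

Through Mar 2027: $15,220
Through Apr 2027: $80,350
Through May 2027: $135,620
Through Jun 2027: $167,230
Through Jul 2027: $168,500 ← exceeds threshold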